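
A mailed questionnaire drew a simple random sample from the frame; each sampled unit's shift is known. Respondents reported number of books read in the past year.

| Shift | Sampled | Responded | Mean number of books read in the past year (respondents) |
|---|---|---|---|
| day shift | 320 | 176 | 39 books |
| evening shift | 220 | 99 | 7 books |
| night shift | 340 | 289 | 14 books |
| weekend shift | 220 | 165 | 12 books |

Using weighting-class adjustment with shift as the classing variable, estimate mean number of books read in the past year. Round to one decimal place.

Response rates by class: day shift 176/320 = 55%, evening shift 99/220 = 45%, night shift 289/340 = 85%, weekend shift 165/220 = 75%.
With weight = n_sampled/n_responded per class, the weighted class total is n_sampled:
  day shift: 320 × 39 = 12,480
  evening shift: 220 × 7 = 1540
  night shift: 340 × 14 = 4760
  weekend shift: 220 × 12 = 2640
Adjusted estimate = 21,420 / 1,100 = 19.4727 → 19.5.

19.5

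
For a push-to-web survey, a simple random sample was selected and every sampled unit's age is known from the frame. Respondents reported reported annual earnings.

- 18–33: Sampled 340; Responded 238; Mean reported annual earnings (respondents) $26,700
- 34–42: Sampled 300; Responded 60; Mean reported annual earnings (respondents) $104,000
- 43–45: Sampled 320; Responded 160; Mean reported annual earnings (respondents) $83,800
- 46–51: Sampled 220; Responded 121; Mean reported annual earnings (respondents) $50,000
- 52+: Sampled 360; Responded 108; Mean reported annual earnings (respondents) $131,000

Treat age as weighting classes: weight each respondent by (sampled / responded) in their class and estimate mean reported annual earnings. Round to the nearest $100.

Response rates by class: 18–33 238/340 = 70%, 34–42 60/300 = 20%, 43–45 160/320 = 50%, 46–51 121/220 = 55%, 52+ 108/360 = 30%.
Inverse-response-rate weighting restores each class to its sampled count, so class totals weight by n_sampled:
  18–33: 340 × 26,700 = 9,078,000
  34–42: 300 × 104,000 = 31,200,000
  43–45: 320 × 83,800 = 26,816,000
  46–51: 220 × 50,000 = 11,000,000
  52+: 360 × 131,000 = 47,160,000
Adjusted estimate = 125,254,000 / 1,540 = 81333.8 → $81,300.

$81,300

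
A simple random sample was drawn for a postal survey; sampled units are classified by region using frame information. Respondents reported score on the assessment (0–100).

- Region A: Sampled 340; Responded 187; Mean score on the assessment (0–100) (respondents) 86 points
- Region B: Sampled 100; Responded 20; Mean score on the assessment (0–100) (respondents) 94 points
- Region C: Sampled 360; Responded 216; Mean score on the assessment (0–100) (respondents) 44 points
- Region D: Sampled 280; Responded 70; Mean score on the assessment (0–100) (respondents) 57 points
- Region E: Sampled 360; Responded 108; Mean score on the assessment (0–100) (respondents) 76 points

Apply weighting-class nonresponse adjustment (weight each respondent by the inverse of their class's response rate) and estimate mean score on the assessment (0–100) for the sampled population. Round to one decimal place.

67.9

Response rates by class: Region A 187/340 = 55%, Region B 20/100 = 20%, Region C 216/360 = 60%, Region D 70/280 = 25%, Region E 108/360 = 30%.
Weighting each respondent by the inverse class response rate inflates each class back to its sampled size, so the class weight is n_sampled:
  Region A: 340 × 86 = 29,240
  Region B: 100 × 94 = 9400
  Region C: 360 × 44 = 15,840
  Region D: 280 × 57 = 15,960
  Region E: 360 × 76 = 27,360
Adjusted estimate = 97,800 / 1,440 = 67.9167 → 67.9.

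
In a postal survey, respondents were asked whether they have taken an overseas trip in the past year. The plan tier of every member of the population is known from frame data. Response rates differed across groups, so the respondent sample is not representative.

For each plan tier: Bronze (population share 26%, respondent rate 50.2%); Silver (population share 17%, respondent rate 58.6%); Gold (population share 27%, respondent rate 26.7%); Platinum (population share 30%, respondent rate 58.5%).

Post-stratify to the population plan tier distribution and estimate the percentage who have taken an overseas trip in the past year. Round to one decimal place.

Reweight to the known plan tier distribution:
  Bronze: 0.26 × 50.2 = 13.052
  Silver: 0.17 × 58.6 = 9.962
  Gold: 0.27 × 26.7 = 7.209
  Platinum: 0.3 × 58.5 = 17.55
Post-stratified estimate = 47.773 → 47.8%.

47.8%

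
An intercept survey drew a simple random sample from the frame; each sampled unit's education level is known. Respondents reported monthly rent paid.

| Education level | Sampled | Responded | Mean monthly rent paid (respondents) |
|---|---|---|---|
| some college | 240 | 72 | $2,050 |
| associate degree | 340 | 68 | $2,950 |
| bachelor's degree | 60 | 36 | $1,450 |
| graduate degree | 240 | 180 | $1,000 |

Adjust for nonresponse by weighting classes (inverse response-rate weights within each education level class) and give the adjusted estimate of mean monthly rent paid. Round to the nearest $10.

Class response rates: some college 72/240 = 30%, associate degree 68/340 = 20%, bachelor's degree 36/60 = 60%, graduate degree 180/240 = 75%.
Each respondent's weight = sampled/responded in their class; summing within a class gives n_sampled, so:
  some college: 240 × 2050 = 492,000
  associate degree: 340 × 2950 = 1,003,000
  bachelor's degree: 60 × 1450 = 87,000
  graduate degree: 240 × 1000 = 240,000
Adjusted estimate = 1,822,000 / 880 = 2070.45 → $2,070.

$2,070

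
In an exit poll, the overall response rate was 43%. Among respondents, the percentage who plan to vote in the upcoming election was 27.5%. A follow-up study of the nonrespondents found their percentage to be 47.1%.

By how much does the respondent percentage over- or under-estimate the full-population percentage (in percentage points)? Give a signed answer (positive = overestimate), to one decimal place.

-11.2 percentage points

Nonresponse fraction = 1 − 0.43 = 0.57.
Bias = (nonresponse fraction) × (respondent percentage − nonrespondent percentage)
     = 0.57 × (27.5 − 47.1) = 0.57 × -19.6 = -11.172.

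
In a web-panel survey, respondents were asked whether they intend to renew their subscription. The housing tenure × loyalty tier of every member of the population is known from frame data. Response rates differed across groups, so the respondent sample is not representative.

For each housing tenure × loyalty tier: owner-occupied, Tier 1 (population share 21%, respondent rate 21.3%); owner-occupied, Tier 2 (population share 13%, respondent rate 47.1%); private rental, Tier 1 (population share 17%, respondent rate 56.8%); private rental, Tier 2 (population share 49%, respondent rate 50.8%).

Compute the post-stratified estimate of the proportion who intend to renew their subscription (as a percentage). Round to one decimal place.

45.1%

Post-stratification weights by population share, not respondent share:
  owner-occupied, Tier 1: 0.21 × 21.3 = 4.473
  owner-occupied, Tier 2: 0.13 × 47.1 = 6.123
  private rental, Tier 1: 0.17 × 56.8 = 9.656
  private rental, Tier 2: 0.49 × 50.8 = 24.892
Post-stratified estimate = 45.144 → 45.1%.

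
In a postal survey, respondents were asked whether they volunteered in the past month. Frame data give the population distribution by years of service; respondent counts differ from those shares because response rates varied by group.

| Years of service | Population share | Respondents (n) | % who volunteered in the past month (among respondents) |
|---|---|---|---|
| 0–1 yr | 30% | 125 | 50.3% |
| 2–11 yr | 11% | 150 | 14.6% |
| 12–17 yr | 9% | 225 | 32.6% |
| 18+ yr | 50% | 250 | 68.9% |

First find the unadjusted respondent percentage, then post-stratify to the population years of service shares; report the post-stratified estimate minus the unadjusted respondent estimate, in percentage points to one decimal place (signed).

Naive respondent-only estimate (weights = respondent counts):
  (125/750)×50.3 + (150/750)×14.6 + (225/750)×32.6 + (250/750)×68.9 = 44.05%
Post-stratified estimate weights by population shares:
  0.3×50.3 + 0.11×14.6 + 0.09×32.6 + 0.5×68.9 = 54.08%
Difference = 54.08 − 44.05 = 10.03 pp.

+10.0 percentage points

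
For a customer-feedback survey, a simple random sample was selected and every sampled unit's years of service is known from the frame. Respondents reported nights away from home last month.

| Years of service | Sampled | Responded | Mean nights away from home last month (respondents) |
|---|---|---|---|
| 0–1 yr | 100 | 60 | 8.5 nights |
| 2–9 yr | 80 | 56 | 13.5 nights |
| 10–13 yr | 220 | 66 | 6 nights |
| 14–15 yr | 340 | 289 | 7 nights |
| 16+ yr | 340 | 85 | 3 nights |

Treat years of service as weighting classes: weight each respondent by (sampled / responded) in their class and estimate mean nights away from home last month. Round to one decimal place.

6.2

Class response rates: 0–1 yr 60/100 = 60%, 2–9 yr 56/80 = 70%, 10–13 yr 66/220 = 30%, 14–15 yr 289/340 = 85%, 16+ yr 85/340 = 25%.
Weighting each respondent by the inverse class response rate inflates each class back to its sampled size, so the class weight is n_sampled:
  0–1 yr: 100 × 8.5 = 850
  2–9 yr: 80 × 13.5 = 1080
  10–13 yr: 220 × 6 = 1320
  14–15 yr: 340 × 7 = 2380
  16+ yr: 340 × 3 = 1020
Adjusted estimate = 6650 / 1,080 = 6.15741 → 6.2.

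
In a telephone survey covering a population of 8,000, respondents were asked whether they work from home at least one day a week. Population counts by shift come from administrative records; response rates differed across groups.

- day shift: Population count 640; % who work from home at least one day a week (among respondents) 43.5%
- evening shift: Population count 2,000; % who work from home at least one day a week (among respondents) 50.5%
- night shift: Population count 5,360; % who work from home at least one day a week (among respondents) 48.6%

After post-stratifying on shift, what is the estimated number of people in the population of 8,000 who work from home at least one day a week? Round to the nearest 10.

Apply each group's respondent rate to its population count:
  day shift: 640 × 43.5% = 278.4
  evening shift: 2,000 × 50.5% = 1010
  night shift: 5,360 × 48.6% = 2604.96
Estimated total = 3893.36 → 3,890.

3,890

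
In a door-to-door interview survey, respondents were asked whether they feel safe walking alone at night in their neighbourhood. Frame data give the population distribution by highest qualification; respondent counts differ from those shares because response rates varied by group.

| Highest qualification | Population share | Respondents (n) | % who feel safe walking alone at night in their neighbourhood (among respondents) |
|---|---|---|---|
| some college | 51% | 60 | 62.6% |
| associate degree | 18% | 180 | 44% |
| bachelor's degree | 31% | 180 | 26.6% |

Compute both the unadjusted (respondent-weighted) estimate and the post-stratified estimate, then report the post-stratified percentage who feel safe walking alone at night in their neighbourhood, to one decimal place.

Naive respondent-only estimate (weights = respondent counts):
  (60/420)×62.6 + (180/420)×44 + (180/420)×26.6 = 39.2%
Post-stratified estimate weights by population shares:
  0.51×62.6 + 0.18×44 + 0.31×26.6 = 48.092%

48.1%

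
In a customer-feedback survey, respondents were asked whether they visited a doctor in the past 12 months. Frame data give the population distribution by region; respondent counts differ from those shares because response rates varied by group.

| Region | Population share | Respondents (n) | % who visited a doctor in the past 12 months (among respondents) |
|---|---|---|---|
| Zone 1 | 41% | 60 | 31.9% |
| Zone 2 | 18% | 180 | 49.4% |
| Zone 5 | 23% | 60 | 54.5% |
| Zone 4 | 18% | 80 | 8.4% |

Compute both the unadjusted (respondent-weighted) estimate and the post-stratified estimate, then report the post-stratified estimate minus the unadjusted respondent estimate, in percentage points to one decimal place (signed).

-2.8 percentage points

Naive respondent-only estimate (weights = respondent counts):
  (60/380)×31.9 + (180/380)×49.4 + (60/380)×54.5 + (80/380)×8.4 = 38.8105%
Reweighting by population region shares:
  0.41×31.9 + 0.18×49.4 + 0.23×54.5 + 0.18×8.4 = 36.018%
Difference = 36.018 − 38.8105 = -2.7925 pp.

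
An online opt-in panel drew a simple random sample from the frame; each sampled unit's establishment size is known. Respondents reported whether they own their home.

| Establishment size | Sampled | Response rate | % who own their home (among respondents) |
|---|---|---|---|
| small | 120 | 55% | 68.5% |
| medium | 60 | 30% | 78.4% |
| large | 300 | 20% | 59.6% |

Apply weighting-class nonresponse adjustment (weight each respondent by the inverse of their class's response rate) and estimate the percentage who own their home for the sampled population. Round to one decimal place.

With weight = n_sampled/n_responded per class, the weighted class total is n_sampled:
  small: 120 × 68.5 = 8220
  medium: 60 × 78.4 = 4704
  large: 300 × 59.6 = 17,880
Adjusted estimate = 30,804 / 480 = 64.175 → 64.2%.

64.2%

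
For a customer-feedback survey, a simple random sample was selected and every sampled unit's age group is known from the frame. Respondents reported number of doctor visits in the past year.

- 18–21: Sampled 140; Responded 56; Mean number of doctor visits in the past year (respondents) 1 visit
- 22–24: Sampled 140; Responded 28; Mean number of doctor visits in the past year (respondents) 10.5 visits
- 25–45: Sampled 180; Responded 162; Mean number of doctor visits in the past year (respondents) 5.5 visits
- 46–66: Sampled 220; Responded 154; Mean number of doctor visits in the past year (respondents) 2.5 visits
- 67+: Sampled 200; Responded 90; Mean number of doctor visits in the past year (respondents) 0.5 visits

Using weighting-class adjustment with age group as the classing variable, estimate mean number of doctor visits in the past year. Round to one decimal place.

Response rates by class: 18–21 56/140 = 40%, 22–24 28/140 = 20%, 25–45 162/180 = 90%, 46–66 154/220 = 70%, 67+ 90/200 = 45%.
Each respondent's weight = sampled/responded in their class; summing within a class gives n_sampled, so:
  18–21: 140 × 1 = 140
  22–24: 140 × 10.5 = 1470
  25–45: 180 × 5.5 = 990
  46–66: 220 × 2.5 = 550
  67+: 200 × 0.5 = 100
Adjusted estimate = 3250 / 880 = 3.69318 → 3.7.

3.7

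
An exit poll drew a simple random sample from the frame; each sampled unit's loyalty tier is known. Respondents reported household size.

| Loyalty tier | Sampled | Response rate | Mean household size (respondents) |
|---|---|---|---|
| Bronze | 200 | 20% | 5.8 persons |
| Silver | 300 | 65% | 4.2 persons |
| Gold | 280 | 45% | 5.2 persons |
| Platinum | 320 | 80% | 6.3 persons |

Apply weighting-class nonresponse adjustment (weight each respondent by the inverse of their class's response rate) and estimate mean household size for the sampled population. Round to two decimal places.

Each respondent's weight = sampled/responded in their class; summing within a class gives n_sampled, so:
  Bronze: 200 × 5.8 = 1160
  Silver: 300 × 4.2 = 1260
  Gold: 280 × 5.2 = 1456
  Platinum: 320 × 6.3 = 2016
Adjusted estimate = 5892 / 1,100 = 5.35636 → 5.36.

5.36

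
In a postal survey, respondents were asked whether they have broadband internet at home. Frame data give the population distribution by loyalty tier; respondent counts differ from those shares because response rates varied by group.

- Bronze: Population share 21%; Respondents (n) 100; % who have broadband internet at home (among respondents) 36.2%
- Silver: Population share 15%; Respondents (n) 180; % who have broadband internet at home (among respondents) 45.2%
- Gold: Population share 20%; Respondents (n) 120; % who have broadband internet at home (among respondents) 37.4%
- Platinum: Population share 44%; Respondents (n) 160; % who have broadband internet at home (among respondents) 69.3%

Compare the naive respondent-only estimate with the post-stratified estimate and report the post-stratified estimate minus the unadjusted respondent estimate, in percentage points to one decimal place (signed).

+3.5 percentage points

Unadjusted (pooled respondent) estimate weights by respondent counts:
  (100/560)×36.2 + (180/560)×45.2 + (120/560)×37.4 + (160/560)×69.3 = 48.8071%
Post-stratified estimate weights by population shares:
  0.21×36.2 + 0.15×45.2 + 0.2×37.4 + 0.44×69.3 = 52.354%
Difference = 52.354 − 48.8071 = 3.5469 pp.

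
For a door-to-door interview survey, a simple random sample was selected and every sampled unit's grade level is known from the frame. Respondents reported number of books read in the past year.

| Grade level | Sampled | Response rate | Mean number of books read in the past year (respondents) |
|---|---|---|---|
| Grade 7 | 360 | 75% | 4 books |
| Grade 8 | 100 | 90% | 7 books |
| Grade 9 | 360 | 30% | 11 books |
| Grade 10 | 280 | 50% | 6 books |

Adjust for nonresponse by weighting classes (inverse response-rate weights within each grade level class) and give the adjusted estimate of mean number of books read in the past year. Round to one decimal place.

Weighting each respondent by the inverse class response rate inflates each class back to its sampled size, so the class weight is n_sampled:
  Grade 7: 360 × 4 = 1440
  Grade 8: 100 × 7 = 700
  Grade 9: 360 × 11 = 3960
  Grade 10: 280 × 6 = 1680
Adjusted estimate = 7780 / 1,100 = 7.07273 → 7.1.

7.1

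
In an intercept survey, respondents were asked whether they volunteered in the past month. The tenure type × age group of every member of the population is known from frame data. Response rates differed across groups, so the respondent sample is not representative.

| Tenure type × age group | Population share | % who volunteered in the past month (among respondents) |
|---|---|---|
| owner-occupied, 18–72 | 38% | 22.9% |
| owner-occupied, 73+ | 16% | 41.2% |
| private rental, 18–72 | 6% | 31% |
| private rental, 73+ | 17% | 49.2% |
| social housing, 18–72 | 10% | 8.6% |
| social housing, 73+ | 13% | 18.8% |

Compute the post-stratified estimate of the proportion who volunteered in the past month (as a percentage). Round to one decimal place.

28.8%

Weight each group's respondent value by its population share:
  owner-occupied, 18–72: 0.38 × 22.9 = 8.702
  owner-occupied, 73+: 0.16 × 41.2 = 6.592
  private rental, 18–72: 0.06 × 31 = 1.86
  private rental, 73+: 0.17 × 49.2 = 8.364
  social housing, 18–72: 0.1 × 8.6 = 0.86
  social housing, 73+: 0.13 × 18.8 = 2.444
Post-stratified estimate = 28.822 → 28.8%.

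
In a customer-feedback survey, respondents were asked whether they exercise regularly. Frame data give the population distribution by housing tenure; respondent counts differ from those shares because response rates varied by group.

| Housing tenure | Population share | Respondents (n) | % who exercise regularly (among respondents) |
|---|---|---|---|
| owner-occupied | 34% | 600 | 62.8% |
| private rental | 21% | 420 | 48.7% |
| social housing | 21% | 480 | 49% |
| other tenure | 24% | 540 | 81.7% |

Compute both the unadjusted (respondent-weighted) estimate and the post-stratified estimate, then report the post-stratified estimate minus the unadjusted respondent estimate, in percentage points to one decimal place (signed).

Unadjusted (pooled respondent) estimate weights by respondent counts:
  (600/2040)×62.8 + (420/2040)×48.7 + (480/2040)×49 + (540/2040)×81.7 = 61.6529%
Post-stratifying to population shares instead:
  0.34×62.8 + 0.21×48.7 + 0.21×49 + 0.24×81.7 = 61.477%
Difference = 61.477 − 61.6529 = -0.1759 pp.

-0.2 percentage points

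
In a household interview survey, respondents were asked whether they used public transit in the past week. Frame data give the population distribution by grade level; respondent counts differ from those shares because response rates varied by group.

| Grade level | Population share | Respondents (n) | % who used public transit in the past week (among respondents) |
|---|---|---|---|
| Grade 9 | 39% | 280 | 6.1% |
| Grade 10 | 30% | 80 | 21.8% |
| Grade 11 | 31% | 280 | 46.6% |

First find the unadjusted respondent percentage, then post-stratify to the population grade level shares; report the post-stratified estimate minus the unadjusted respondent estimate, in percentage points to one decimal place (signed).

-2.4 percentage points

Naive respondent-only estimate (weights = respondent counts):
  (280/640)×6.1 + (80/640)×21.8 + (280/640)×46.6 = 25.7812%
Reweighting by population grade level shares:
  0.39×6.1 + 0.3×21.8 + 0.31×46.6 = 23.365%
Difference = 23.365 − 25.7812 = -2.4163 pp.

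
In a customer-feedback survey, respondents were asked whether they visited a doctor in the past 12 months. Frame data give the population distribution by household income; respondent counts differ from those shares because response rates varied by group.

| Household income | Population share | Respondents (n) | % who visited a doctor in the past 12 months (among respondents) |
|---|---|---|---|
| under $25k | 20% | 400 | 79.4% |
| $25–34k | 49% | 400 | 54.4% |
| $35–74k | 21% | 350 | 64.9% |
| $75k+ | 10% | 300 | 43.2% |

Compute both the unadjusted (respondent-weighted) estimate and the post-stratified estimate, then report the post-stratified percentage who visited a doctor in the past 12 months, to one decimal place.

Naive respondent-only estimate (weights = respondent counts):
  (400/1450)×79.4 + (400/1450)×54.4 + (350/1450)×64.9 + (300/1450)×43.2 = 61.5138%
Reweighting by population household income shares:
  0.2×79.4 + 0.49×54.4 + 0.21×64.9 + 0.1×43.2 = 60.485%

60.5%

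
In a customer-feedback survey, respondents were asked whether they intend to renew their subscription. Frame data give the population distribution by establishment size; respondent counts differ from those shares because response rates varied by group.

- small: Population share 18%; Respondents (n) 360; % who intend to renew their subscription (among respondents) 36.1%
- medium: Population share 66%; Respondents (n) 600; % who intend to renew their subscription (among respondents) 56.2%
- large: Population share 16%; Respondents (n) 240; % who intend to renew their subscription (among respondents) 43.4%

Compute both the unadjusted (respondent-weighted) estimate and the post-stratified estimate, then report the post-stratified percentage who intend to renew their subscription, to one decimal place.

Unadjusted (pooled respondent) estimate weights by respondent counts:
  (360/1200)×36.1 + (600/1200)×56.2 + (240/1200)×43.4 = 47.61%
Post-stratified estimate weights by population shares:
  0.18×36.1 + 0.66×56.2 + 0.16×43.4 = 50.534%

50.5%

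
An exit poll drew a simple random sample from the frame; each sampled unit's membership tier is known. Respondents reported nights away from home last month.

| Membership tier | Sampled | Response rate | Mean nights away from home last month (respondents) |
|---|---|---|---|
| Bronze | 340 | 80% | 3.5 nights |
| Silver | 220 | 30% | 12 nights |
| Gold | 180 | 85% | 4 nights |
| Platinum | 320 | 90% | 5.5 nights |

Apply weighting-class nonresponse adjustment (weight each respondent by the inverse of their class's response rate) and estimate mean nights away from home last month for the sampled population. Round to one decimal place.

Each respondent's weight = sampled/responded in their class; summing within a class gives n_sampled, so:
  Bronze: 340 × 3.5 = 1190
  Silver: 220 × 12 = 2640
  Gold: 180 × 4 = 720
  Platinum: 320 × 5.5 = 1760
Adjusted estimate = 6310 / 1,060 = 5.95283 → 6.0.

6.0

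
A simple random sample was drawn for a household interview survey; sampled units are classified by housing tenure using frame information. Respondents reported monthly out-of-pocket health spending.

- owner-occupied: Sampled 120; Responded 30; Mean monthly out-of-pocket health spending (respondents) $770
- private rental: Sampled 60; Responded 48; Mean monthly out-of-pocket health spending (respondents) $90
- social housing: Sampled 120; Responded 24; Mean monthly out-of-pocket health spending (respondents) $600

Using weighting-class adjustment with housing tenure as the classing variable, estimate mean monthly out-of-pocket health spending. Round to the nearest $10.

$570

Response rates by class: owner-occupied 30/120 = 25%, private rental 48/60 = 80%, social housing 24/120 = 20%.
Inverse-response-rate weighting restores each class to its sampled count, so class totals weight by n_sampled:
  owner-occupied: 120 × 770 = 92,400
  private rental: 60 × 90 = 5400
  social housing: 120 × 600 = 72,000
Adjusted estimate = 169,800 / 300 = 566 → $570.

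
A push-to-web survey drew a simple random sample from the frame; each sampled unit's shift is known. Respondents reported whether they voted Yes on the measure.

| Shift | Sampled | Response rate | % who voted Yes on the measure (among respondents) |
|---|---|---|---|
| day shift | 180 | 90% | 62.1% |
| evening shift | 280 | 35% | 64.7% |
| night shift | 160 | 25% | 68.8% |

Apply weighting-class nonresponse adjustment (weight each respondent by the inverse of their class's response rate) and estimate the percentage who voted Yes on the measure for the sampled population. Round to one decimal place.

65.0%

Inverse-response-rate weighting restores each class to its sampled count, so class totals weight by n_sampled:
  day shift: 180 × 62.1 = 11,178
  evening shift: 280 × 64.7 = 18,116
  night shift: 160 × 68.8 = 11,008
Adjusted estimate = 40,302 / 620 = 65.0032 → 65.0%.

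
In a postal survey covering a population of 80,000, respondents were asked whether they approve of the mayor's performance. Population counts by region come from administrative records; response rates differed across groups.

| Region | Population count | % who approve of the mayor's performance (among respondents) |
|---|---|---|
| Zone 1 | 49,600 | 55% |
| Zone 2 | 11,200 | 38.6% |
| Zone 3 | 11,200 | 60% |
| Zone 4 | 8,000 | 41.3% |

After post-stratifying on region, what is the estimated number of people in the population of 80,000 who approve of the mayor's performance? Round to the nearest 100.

41,600

Each cell contributes its population count × the respondent rate:
  Zone 1: 49,600 × 55% = 27,280
  Zone 2: 11,200 × 38.6% = 4323.2
  Zone 3: 11,200 × 60% = 6720
  Zone 4: 8,000 × 41.3% = 3304
Estimated total = 41627.2 → 41,600.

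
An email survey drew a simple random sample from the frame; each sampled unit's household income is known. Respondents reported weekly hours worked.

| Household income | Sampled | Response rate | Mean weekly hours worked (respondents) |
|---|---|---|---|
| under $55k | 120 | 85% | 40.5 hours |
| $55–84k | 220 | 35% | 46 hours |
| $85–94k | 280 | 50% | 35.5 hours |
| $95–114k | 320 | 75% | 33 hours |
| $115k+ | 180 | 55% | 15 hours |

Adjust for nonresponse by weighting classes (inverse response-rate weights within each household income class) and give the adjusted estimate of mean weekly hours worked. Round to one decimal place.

34.1

With weight = n_sampled/n_responded per class, the weighted class total is n_sampled:
  under $55k: 120 × 40.5 = 4860
  $55–84k: 220 × 46 = 10,120
  $85–94k: 280 × 35.5 = 9940
  $95–114k: 320 × 33 = 10,560
  $115k+: 180 × 15 = 2700
Adjusted estimate = 38,180 / 1,120 = 34.0893 → 34.1.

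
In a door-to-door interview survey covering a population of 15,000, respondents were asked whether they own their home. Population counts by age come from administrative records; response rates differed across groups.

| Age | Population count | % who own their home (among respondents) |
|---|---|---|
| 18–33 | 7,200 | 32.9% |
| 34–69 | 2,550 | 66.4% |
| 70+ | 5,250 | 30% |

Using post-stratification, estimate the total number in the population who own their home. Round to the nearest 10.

5,640

Estimated count per cell = population count × respondent percentage:
  18–33: 7,200 × 32.9% = 2368.8
  34–69: 2,550 × 66.4% = 1693.2
  70+: 5,250 × 30% = 1575
Estimated total = 5637 → 5,640.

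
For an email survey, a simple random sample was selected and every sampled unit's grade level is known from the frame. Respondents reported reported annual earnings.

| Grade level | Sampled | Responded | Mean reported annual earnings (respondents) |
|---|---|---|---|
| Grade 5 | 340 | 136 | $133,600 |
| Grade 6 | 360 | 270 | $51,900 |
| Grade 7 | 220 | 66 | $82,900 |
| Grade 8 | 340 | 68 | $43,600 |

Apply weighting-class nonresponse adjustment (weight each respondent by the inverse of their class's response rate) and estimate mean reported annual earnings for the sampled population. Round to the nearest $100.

Response rates by class: Grade 5 136/340 = 40%, Grade 6 270/360 = 75%, Grade 7 66/220 = 30%, Grade 8 68/340 = 20%.
Weighting each respondent by the inverse class response rate inflates each class back to its sampled size, so the class weight is n_sampled:
  Grade 5: 340 × 133,600 = 45,424,000
  Grade 6: 360 × 51,900 = 18,684,000
  Grade 7: 220 × 82,900 = 18,238,000
  Grade 8: 340 × 43,600 = 14,824,000
Adjusted estimate = 97,170,000 / 1,260 = 77119 → $77,100.

$77,100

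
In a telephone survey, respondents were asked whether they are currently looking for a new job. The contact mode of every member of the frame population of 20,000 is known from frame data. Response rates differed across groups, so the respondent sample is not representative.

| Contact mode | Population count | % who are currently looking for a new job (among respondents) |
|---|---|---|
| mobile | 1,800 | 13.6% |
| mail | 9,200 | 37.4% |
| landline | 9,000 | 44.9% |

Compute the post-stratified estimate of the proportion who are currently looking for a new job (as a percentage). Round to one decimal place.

38.6%

Reweight to the known contact mode distribution:
  mobile: (1,800/20,000) × 13.6 = 1.224
  mail: (9,200/20,000) × 37.4 = 17.204
  landline: (9,000/20,000) × 44.9 = 20.205
Post-stratified estimate = 38.633 → 38.6%.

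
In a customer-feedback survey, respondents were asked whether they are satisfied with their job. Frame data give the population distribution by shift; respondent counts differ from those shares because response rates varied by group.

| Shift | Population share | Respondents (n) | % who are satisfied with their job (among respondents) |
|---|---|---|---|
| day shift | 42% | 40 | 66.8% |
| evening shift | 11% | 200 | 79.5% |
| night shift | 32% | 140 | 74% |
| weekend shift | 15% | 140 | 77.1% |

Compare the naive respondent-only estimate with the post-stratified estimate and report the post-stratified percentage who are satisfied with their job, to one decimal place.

Without adjustment, the pooled respondent share is:
  (40/520)×66.8 + (200/520)×79.5 + (140/520)×74 + (140/520)×77.1 = 76.3962%
Reweighting by population shift shares:
  0.42×66.8 + 0.11×79.5 + 0.32×74 + 0.15×77.1 = 72.046%

72.0%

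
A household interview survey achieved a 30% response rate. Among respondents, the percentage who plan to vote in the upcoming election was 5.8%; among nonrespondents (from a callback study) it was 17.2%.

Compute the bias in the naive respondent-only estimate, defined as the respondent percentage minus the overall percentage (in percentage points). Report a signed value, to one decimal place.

Nonresponse fraction = 1 − 0.3 = 0.7.
Bias = (nonresponse fraction) × (respondent percentage − nonrespondent percentage)
     = 0.7 × (5.8 − 17.2) = 0.7 × -11.4 = -7.98.

-8.0 percentage points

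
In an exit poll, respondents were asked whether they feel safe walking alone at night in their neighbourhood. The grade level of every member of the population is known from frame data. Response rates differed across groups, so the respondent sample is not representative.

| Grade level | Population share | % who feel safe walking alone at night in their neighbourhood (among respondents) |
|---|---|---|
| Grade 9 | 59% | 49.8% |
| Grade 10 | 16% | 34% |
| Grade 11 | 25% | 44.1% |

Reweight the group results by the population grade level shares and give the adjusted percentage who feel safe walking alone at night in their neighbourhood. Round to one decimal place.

Reweight to the known grade level distribution:
  Grade 9: 0.59 × 49.8 = 29.382
  Grade 10: 0.16 × 34 = 5.44
  Grade 11: 0.25 × 44.1 = 11.025
Post-stratified estimate = 45.847 → 45.8%.

45.8%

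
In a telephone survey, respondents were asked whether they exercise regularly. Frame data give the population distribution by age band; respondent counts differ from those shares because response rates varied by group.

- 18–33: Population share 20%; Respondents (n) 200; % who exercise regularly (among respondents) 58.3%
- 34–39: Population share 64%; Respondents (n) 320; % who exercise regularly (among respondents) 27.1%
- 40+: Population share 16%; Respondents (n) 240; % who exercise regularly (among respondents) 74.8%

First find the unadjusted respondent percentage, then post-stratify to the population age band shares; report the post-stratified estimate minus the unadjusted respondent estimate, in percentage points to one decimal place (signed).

-9.4 percentage points

Unadjusted (pooled respondent) estimate weights by respondent counts:
  (200/760)×58.3 + (320/760)×27.1 + (240/760)×74.8 = 50.3737%
Post-stratifying to population shares instead:
  0.2×58.3 + 0.64×27.1 + 0.16×74.8 = 40.972%
Difference = 40.972 − 50.3737 = -9.4017 pp.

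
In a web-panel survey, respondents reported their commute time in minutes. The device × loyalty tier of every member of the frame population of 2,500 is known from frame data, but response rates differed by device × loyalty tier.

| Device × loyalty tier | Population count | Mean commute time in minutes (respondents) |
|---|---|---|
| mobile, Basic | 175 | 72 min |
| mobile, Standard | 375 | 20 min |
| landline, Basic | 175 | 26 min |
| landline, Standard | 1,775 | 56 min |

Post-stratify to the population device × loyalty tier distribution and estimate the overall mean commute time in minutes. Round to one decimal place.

49.6

Weight each group's respondent value by its population share:
  mobile, Basic: (175/2,500) × 72 = 5.04
  mobile, Standard: (375/2,500) × 20 = 3
  landline, Basic: (175/2,500) × 26 = 1.82
  landline, Standard: (1,775/2,500) × 56 = 39.76
Post-stratified estimate = 49.62 → 49.6.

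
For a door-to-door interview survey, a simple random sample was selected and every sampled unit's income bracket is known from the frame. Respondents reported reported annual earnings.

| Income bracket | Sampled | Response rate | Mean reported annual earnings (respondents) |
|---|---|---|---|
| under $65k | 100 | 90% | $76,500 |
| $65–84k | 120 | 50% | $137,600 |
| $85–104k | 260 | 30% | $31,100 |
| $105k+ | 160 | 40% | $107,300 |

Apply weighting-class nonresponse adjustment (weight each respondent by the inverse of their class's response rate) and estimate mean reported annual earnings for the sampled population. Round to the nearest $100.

$77,200

Each respondent's weight = sampled/responded in their class; summing within a class gives n_sampled, so:
  under $65k: 100 × 76,500 = 7,650,000
  $65–84k: 120 × 137,600 = 16,512,000
  $85–104k: 260 × 31,100 = 8,086,000
  $105k+: 160 × 107,300 = 17,168,000
Adjusted estimate = 49,416,000 / 640 = 77212.5 → $77,200.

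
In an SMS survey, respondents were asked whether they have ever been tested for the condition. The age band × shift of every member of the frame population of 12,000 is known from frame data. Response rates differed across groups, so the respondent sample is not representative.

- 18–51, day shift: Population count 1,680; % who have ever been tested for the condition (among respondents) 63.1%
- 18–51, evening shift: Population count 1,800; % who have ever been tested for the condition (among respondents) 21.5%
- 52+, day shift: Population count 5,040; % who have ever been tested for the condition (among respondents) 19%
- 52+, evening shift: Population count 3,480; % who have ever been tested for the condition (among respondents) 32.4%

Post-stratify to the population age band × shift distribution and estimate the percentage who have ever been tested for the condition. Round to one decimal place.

29.4%

Each cell contributes population-share × respondent value:
  18–51, day shift: (1,680/12,000) × 63.1 = 8.834
  18–51, evening shift: (1,800/12,000) × 21.5 = 3.225
  52+, day shift: (5,040/12,000) × 19 = 7.98
  52+, evening shift: (3,480/12,000) × 32.4 = 9.396
Post-stratified estimate = 29.435 → 29.4%.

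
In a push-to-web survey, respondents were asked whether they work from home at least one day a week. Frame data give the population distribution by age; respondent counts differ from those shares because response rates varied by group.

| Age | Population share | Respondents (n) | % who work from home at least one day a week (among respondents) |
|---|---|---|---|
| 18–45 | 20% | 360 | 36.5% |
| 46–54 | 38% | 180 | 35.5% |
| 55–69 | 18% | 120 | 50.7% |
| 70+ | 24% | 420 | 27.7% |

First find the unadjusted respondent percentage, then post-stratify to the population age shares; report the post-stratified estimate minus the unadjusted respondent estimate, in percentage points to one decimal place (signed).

Without adjustment, the pooled respondent share is:
  (360/1080)×36.5 + (180/1080)×35.5 + (120/1080)×50.7 + (420/1080)×27.7 = 34.4889%
Reweighting by population age shares:
  0.2×36.5 + 0.38×35.5 + 0.18×50.7 + 0.24×27.7 = 36.564%
Difference = 36.564 − 34.4889 = 2.0751 pp.

+2.1 percentage points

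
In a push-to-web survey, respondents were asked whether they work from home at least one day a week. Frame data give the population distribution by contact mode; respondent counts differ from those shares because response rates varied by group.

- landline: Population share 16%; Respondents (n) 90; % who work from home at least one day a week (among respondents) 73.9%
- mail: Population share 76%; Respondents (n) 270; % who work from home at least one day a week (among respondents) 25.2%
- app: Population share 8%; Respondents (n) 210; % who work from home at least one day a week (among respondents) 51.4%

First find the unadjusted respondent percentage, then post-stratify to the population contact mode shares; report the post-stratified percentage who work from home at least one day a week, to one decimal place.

Unadjusted (pooled respondent) estimate weights by respondent counts:
  (90/570)×73.9 + (270/570)×25.2 + (210/570)×51.4 = 42.5421%
Post-stratifying to population shares instead:
  0.16×73.9 + 0.76×25.2 + 0.08×51.4 = 35.088%

35.1%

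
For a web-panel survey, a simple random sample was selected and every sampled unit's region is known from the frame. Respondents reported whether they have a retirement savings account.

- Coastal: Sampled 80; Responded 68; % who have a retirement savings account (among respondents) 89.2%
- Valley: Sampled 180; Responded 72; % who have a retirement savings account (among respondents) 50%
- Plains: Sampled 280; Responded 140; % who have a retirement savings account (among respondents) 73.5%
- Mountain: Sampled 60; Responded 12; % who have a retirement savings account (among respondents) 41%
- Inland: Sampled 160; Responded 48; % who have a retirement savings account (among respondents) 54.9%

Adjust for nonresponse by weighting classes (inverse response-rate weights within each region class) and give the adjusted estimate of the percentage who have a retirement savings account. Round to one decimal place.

Class response rates: Coastal 68/80 = 85%, Valley 72/180 = 40%, Plains 140/280 = 50%, Mountain 12/60 = 20%, Inland 48/160 = 30%.
With weight = n_sampled/n_responded per class, the weighted class total is n_sampled:
  Coastal: 80 × 89.2 = 7136
  Valley: 180 × 50 = 9000
  Plains: 280 × 73.5 = 20,580
  Mountain: 60 × 41 = 2460
  Inland: 160 × 54.9 = 8784
Adjusted estimate = 47,960 / 760 = 63.1053 → 63.1%.

63.1%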